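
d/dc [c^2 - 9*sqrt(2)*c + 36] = 2*c - 9*sqrt(2)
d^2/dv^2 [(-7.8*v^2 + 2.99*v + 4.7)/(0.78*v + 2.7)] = (-1.4210854715202e-14*v - 120.59892)/(0.474552*v^3 + 4.92804*v^2 + 17.0586*v + 19.683)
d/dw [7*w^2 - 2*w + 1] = 14*w - 2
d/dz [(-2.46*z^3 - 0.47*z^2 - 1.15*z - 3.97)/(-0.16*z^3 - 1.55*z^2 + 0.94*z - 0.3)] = (2.22044604925031e-16*z^5 + 3.7378*z^4 - 4.9928*z^3 - 1.9159*z^2 - 12.025*z + 4.0768)/(0.0256*z^6 + 0.496*z^5 + 2.1017*z^4 - 2.818*z^3 + 1.8136*z^2 - 0.564*z + 0.09)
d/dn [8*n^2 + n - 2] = 16*n + 1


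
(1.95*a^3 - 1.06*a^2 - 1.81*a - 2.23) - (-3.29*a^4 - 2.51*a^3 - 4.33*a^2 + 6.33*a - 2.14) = 3.29*a^4 + 4.46*a^3 + 3.27*a^2 - 8.14*a - 0.0899999999999999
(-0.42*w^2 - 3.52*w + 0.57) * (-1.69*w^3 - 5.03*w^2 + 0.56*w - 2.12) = 0.7098*w^5 + 8.0614*w^4 + 16.5071*w^3 - 3.9479*w^2 + 7.7816*w - 1.2084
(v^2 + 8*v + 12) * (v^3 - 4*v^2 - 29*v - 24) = v^5 + 4*v^4 - 49*v^3 - 304*v^2 - 540*v - 288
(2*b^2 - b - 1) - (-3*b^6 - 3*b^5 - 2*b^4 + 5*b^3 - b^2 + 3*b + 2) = 3*b^6 + 3*b^5 + 2*b^4 - 5*b^3 + 3*b^2 - 4*b - 3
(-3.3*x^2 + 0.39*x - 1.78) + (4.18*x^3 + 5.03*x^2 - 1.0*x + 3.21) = 4.18*x^3 + 1.73*x^2 - 0.61*x + 1.43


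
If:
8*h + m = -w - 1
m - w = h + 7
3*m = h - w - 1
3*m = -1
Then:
No Solution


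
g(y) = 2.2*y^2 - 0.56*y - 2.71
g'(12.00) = 52.24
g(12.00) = 307.37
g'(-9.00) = -40.16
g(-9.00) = 180.53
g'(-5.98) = -26.87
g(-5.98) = 79.31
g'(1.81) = 7.40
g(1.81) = 3.48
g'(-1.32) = -6.37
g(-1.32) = 1.86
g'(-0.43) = -2.45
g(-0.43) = -2.06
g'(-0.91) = -4.56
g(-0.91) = -0.38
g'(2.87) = 12.07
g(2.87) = 13.80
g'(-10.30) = -45.88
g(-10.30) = 236.46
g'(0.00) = -0.56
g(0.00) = -2.71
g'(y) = 4.4*y - 0.56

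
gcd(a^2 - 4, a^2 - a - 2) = a - 2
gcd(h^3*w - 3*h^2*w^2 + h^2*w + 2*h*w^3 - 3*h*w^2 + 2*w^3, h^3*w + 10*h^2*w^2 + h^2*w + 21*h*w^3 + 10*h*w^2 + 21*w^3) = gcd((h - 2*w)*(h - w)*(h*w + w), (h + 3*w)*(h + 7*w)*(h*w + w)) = h*w + w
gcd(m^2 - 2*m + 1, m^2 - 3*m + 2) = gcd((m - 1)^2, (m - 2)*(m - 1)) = m - 1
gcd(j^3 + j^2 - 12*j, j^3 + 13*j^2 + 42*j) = j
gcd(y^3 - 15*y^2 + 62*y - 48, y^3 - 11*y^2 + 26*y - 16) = y^2 - 9*y + 8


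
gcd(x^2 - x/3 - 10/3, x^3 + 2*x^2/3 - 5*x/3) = x + 5/3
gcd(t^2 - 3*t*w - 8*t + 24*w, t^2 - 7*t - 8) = t - 8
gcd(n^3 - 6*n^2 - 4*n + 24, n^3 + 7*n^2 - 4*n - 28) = n^2 - 4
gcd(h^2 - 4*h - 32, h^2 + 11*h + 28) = h + 4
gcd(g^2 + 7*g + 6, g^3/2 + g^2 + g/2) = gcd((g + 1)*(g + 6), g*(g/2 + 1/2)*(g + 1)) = g + 1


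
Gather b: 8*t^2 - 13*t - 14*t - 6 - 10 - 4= 8*t^2 - 27*t - 20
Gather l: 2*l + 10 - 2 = 2*l + 8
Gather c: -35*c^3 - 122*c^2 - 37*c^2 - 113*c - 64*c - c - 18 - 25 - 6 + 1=-35*c^3 - 159*c^2 - 178*c - 48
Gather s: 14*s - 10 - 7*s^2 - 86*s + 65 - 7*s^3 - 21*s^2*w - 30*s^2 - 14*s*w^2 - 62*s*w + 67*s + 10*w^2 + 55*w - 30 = -7*s^3 + s^2*(-21*w - 37) + s*(-14*w^2 - 62*w - 5) + 10*w^2 + 55*w + 25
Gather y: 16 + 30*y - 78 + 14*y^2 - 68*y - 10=14*y^2 - 38*y - 72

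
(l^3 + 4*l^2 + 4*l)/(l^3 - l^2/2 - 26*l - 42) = 2*l*(l + 2)/(2*l^2 - 5*l - 42)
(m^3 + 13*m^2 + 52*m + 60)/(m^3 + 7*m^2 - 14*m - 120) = (m + 2)/(m - 4)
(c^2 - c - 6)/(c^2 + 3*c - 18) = (c + 2)/(c + 6)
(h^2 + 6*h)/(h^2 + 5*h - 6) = h/(h - 1)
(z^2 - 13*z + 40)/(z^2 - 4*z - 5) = (z - 8)/(z + 1)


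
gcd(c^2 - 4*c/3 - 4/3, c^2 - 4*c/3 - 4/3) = c^2 - 4*c/3 - 4/3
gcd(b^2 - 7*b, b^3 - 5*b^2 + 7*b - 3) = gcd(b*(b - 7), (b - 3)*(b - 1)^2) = 1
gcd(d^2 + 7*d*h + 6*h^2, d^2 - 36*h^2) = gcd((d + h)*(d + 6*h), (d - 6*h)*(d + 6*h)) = d + 6*h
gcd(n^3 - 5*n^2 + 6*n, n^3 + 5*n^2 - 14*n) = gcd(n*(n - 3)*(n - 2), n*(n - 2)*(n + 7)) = n^2 - 2*n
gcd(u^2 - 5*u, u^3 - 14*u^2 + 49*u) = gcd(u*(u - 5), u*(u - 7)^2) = u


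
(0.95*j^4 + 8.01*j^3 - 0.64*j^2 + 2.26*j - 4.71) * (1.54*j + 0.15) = 1.463*j^5 + 12.4779*j^4 + 0.2159*j^3 + 3.3844*j^2 - 6.9144*j - 0.7065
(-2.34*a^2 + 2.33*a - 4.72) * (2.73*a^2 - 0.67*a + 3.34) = -6.3882*a^4 + 7.9287*a^3 - 22.2623*a^2 + 10.9446*a - 15.7648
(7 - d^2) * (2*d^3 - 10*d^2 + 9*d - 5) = -2*d^5 + 10*d^4 + 5*d^3 - 65*d^2 + 63*d - 35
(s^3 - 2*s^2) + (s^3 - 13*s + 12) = 2*s^3 - 2*s^2 - 13*s + 12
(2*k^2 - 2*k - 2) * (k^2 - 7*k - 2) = 2*k^4 - 16*k^3 + 8*k^2 + 18*k + 4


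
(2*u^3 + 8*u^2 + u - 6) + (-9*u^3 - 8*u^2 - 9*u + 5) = -7*u^3 - 8*u - 1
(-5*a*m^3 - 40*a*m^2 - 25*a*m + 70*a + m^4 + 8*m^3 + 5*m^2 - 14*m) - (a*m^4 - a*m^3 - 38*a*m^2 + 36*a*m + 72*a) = -a*m^4 - 4*a*m^3 - 2*a*m^2 - 61*a*m - 2*a + m^4 + 8*m^3 + 5*m^2 - 14*m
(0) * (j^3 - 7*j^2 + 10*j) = 0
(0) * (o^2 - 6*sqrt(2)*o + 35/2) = 0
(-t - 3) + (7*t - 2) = 6*t - 5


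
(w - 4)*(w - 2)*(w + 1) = w^3 - 5*w^2 + 2*w + 8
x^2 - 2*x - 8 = (x - 4)*(x + 2)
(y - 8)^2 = y^2 - 16*y + 64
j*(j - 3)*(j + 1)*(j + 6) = j^4 + 4*j^3 - 15*j^2 - 18*j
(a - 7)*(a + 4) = a^2 - 3*a - 28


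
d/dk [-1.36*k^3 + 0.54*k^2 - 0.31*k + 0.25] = -4.08*k^2 + 1.08*k - 0.31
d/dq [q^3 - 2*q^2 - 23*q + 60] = 3*q^2 - 4*q - 23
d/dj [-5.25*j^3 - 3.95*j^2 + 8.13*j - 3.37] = -15.75*j^2 - 7.9*j + 8.13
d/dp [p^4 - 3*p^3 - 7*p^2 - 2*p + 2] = 4*p^3 - 9*p^2 - 14*p - 2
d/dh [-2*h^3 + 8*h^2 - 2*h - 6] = -6*h^2 + 16*h - 2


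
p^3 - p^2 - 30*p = p*(p - 6)*(p + 5)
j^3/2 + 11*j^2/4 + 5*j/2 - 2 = (j/2 + 1)*(j - 1/2)*(j + 4)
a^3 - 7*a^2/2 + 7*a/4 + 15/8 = (a - 5/2)*(a - 3/2)*(a + 1/2)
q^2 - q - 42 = (q - 7)*(q + 6)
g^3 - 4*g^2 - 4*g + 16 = (g - 4)*(g - 2)*(g + 2)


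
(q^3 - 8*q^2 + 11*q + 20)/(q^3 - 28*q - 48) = (-q^3 + 8*q^2 - 11*q - 20)/(-q^3 + 28*q + 48)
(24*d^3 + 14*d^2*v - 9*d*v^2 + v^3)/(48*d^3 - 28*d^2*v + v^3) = (-6*d^2 - 5*d*v + v^2)/(-12*d^2 + 4*d*v + v^2)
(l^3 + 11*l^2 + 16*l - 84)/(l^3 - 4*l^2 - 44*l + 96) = (l + 7)/(l - 8)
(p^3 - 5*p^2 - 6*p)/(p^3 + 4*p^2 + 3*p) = (p - 6)/(p + 3)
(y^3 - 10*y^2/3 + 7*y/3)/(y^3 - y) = (y - 7/3)/(y + 1)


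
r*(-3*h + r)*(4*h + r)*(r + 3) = -12*h^2*r^2 - 36*h^2*r + h*r^3 + 3*h*r^2 + r^4 + 3*r^3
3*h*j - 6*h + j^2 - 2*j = (3*h + j)*(j - 2)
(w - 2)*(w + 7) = w^2 + 5*w - 14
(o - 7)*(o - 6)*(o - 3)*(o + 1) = o^4 - 15*o^3 + 65*o^2 - 45*o - 126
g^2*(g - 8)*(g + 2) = g^4 - 6*g^3 - 16*g^2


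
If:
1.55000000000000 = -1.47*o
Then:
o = -1.05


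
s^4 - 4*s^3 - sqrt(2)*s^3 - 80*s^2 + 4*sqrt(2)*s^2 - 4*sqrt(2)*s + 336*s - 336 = (s - 2)^2*(s - 7*sqrt(2))*(s + 6*sqrt(2))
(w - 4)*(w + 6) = w^2 + 2*w - 24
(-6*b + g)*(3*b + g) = -18*b^2 - 3*b*g + g^2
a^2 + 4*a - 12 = (a - 2)*(a + 6)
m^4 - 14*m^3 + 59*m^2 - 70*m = m*(m - 7)*(m - 5)*(m - 2)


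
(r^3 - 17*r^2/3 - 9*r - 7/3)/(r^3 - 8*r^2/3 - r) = (r^2 - 6*r - 7)/(r*(r - 3))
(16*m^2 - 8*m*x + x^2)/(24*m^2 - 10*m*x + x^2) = (-4*m + x)/(-6*m + x)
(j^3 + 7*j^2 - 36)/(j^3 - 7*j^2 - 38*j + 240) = (j^2 + j - 6)/(j^2 - 13*j + 40)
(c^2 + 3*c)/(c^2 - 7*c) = (c + 3)/(c - 7)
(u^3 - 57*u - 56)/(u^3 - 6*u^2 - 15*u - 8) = (u + 7)/(u + 1)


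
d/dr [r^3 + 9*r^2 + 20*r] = 3*r^2 + 18*r + 20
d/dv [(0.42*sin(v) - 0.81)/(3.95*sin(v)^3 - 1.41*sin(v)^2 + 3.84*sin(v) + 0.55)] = (-3.318*sin(v)^3 + 10.1907*sin(v)^2 - 2.2842*sin(v) + 3.3414)*cos(v)/(15.6025*sin(v)^6 - 11.139*sin(v)^5 + 32.3241*sin(v)^4 - 6.4838*sin(v)^3 + 13.1946*sin(v)^2 + 4.224*sin(v) + 0.3025)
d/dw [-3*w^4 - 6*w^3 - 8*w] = -12*w^3 - 18*w^2 - 8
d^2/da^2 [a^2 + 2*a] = 2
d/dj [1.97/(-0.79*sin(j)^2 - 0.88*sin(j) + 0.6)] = (3.1126*sin(j) + 1.7336)*cos(j)/(0.79*sin(j)^2 + 0.88*sin(j) - 0.6)^2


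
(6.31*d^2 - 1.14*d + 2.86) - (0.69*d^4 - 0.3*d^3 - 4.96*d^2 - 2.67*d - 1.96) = -0.69*d^4 + 0.3*d^3 + 11.27*d^2 + 1.53*d + 4.82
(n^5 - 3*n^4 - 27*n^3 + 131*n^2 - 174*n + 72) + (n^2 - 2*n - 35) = n^5 - 3*n^4 - 27*n^3 + 132*n^2 - 176*n + 37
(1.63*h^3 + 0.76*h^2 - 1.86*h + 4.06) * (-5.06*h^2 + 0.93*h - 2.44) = -8.2478*h^5 - 2.3297*h^4 + 6.1412*h^3 - 24.1278*h^2 + 8.3142*h - 9.9064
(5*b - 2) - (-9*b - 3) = 14*b + 1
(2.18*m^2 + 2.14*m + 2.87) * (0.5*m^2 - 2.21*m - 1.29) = 1.09*m^4 - 3.7478*m^3 - 6.1066*m^2 - 9.1033*m - 3.7023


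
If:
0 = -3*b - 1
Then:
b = -1/3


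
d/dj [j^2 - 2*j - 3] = 2*j - 2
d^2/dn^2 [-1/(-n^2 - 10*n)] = 2*(-n*(n + 10) + 4*(n + 5)^2)/(n^3*(n + 10)^3)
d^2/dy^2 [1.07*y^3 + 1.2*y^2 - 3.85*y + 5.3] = 6.42*y + 2.4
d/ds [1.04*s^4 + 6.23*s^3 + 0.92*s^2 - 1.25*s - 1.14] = 4.16*s^3 + 18.69*s^2 + 1.84*s - 1.25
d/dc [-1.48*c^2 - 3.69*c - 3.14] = -2.96*c - 3.69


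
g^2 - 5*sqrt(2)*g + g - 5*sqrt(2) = (g + 1)*(g - 5*sqrt(2))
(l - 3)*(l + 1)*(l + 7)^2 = l^4 + 12*l^3 + 18*l^2 - 140*l - 147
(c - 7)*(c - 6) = c^2 - 13*c + 42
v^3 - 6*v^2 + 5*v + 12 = (v - 4)*(v - 3)*(v + 1)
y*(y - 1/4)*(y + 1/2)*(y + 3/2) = y^4 + 7*y^3/4 + y^2/4 - 3*y/16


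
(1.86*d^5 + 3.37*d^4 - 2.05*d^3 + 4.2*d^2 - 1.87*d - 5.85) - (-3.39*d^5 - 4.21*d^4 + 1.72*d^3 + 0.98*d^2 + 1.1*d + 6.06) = 5.25*d^5 + 7.58*d^4 - 3.77*d^3 + 3.22*d^2 - 2.97*d - 11.91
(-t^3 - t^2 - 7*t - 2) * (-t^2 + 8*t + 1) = t^5 - 7*t^4 - 2*t^3 - 55*t^2 - 23*t - 2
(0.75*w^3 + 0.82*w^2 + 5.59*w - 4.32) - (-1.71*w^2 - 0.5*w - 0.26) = 0.75*w^3 + 2.53*w^2 + 6.09*w - 4.06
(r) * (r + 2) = r^2 + 2*r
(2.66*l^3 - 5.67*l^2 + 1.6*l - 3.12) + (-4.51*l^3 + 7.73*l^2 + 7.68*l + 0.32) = -1.85*l^3 + 2.06*l^2 + 9.28*l - 2.8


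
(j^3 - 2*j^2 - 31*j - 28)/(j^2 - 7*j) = j + 5 + 4/j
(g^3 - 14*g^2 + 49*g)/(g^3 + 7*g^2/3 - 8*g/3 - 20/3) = 3*g*(g^2 - 14*g + 49)/(3*g^3 + 7*g^2 - 8*g - 20)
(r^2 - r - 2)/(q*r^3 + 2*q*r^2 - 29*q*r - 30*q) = (r - 2)/(q*(r^2 + r - 30))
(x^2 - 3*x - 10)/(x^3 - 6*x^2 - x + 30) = 1/(x - 3)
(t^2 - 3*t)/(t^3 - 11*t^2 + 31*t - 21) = t/(t^2 - 8*t + 7)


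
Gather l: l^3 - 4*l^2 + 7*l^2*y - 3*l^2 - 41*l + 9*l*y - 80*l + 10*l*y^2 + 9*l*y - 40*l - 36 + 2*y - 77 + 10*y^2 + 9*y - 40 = l^3 + l^2*(7*y - 7) + l*(10*y^2 + 18*y - 161) + 10*y^2 + 11*y - 153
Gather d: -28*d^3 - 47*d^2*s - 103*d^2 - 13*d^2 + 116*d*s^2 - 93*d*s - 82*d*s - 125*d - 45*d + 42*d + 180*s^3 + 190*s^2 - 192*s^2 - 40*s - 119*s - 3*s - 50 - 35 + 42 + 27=-28*d^3 + d^2*(-47*s - 116) + d*(116*s^2 - 175*s - 128) + 180*s^3 - 2*s^2 - 162*s - 16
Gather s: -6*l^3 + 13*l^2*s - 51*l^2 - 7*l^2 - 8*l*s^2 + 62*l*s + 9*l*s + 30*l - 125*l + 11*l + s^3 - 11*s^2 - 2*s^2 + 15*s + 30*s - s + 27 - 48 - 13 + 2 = -6*l^3 - 58*l^2 - 84*l + s^3 + s^2*(-8*l - 13) + s*(13*l^2 + 71*l + 44) - 32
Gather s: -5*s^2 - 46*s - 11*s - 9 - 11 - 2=-5*s^2 - 57*s - 22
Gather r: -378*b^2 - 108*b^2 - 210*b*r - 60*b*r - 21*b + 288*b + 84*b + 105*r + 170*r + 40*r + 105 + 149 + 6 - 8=-486*b^2 + 351*b + r*(315 - 270*b) + 252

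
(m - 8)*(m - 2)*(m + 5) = m^3 - 5*m^2 - 34*m + 80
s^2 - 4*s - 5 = (s - 5)*(s + 1)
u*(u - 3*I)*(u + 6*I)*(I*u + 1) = I*u^4 - 2*u^3 + 21*I*u^2 + 18*u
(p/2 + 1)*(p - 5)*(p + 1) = p^3/2 - p^2 - 13*p/2 - 5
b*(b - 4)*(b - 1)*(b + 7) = b^4 + 2*b^3 - 31*b^2 + 28*b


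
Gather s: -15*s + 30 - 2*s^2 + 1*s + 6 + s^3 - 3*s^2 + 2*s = s^3 - 5*s^2 - 12*s + 36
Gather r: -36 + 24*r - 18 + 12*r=36*r - 54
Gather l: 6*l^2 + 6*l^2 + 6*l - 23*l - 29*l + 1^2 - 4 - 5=12*l^2 - 46*l - 8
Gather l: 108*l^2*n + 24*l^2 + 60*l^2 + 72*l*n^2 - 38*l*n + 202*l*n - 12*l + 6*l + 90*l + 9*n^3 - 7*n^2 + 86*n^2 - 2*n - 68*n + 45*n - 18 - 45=l^2*(108*n + 84) + l*(72*n^2 + 164*n + 84) + 9*n^3 + 79*n^2 - 25*n - 63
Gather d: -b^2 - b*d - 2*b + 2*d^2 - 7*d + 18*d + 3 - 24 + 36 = -b^2 - 2*b + 2*d^2 + d*(11 - b) + 15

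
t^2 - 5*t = t*(t - 5)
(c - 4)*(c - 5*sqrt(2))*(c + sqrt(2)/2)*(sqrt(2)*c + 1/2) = sqrt(2)*c^4 - 17*c^3/2 - 4*sqrt(2)*c^3 - 29*sqrt(2)*c^2/4 + 34*c^2 - 5*c/2 + 29*sqrt(2)*c + 10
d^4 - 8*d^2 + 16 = (d - 2)^2*(d + 2)^2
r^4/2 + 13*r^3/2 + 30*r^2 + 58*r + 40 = (r/2 + 1)*(r + 2)*(r + 4)*(r + 5)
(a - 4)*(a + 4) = a^2 - 16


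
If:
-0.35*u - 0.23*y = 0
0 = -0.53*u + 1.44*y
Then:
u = 0.00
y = 0.00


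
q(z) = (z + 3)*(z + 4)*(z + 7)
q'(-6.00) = 1.00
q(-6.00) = 6.00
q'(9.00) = 556.00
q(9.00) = 2496.00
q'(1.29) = 102.11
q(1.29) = 188.13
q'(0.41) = 72.98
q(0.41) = 111.43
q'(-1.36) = 28.47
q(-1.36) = 24.42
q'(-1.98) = 17.32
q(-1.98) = 10.34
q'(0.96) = 90.64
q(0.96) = 156.35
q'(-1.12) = 33.40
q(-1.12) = 31.84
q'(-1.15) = 32.77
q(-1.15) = 30.84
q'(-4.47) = -4.22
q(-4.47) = 1.75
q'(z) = (z + 3)*(z + 4) + (z + 3)*(z + 7) + (z + 4)*(z + 7)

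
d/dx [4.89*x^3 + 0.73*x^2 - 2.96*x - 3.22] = 14.67*x^2 + 1.46*x - 2.96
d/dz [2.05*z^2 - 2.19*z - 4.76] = 4.1*z - 2.19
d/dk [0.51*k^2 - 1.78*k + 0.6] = 1.02*k - 1.78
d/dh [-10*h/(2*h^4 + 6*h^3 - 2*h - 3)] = 10*(-2*h^4 - 6*h^3 + 2*h*(4*h^3 + 9*h^2 - 1) + 2*h + 3)/(2*h^4 + 6*h^3 - 2*h - 3)^2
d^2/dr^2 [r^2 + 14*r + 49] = 2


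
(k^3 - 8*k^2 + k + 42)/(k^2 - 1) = (k^3 - 8*k^2 + k + 42)/(k^2 - 1)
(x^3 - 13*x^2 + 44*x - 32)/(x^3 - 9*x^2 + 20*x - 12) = (x^2 - 12*x + 32)/(x^2 - 8*x + 12)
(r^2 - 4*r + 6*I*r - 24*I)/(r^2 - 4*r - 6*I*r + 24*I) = (r + 6*I)/(r - 6*I)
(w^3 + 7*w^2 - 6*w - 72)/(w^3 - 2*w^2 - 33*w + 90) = (w + 4)/(w - 5)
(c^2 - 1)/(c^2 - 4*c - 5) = (c - 1)/(c - 5)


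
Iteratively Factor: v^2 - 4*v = (v)*(v - 4)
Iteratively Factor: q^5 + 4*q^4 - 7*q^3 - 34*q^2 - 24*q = (q - 3)*(q^4 + 7*q^3 + 14*q^2 + 8*q) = (q - 3)*(q + 1)*(q^3 + 6*q^2 + 8*q) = (q - 3)*(q + 1)*(q + 2)*(q^2 + 4*q) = q*(q - 3)*(q + 1)*(q + 2)*(q + 4)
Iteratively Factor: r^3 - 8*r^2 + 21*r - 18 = (r - 2)*(r^2 - 6*r + 9) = (r - 3)*(r - 2)*(r - 3)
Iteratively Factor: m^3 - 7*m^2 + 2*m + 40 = (m - 4)*(m^2 - 3*m - 10) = (m - 4)*(m + 2)*(m - 5)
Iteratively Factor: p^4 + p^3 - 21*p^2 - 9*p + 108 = (p + 3)*(p^3 - 2*p^2 - 15*p + 36) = (p + 3)*(p + 4)*(p^2 - 6*p + 9) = (p - 3)*(p + 3)*(p + 4)*(p - 3)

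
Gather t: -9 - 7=-16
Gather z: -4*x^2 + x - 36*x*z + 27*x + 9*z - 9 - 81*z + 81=-4*x^2 + 28*x + z*(-36*x - 72) + 72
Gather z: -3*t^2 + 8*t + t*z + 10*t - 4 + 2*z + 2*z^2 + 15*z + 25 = -3*t^2 + 18*t + 2*z^2 + z*(t + 17) + 21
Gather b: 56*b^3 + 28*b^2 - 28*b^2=56*b^3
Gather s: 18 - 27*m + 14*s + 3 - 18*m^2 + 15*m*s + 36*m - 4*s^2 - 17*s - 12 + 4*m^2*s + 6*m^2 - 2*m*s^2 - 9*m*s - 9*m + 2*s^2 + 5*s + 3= -12*m^2 + s^2*(-2*m - 2) + s*(4*m^2 + 6*m + 2) + 12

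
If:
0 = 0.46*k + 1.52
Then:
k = -3.30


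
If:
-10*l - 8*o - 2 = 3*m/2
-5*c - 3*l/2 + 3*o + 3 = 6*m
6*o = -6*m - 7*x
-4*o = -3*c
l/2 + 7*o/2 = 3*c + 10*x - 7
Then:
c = -50688/13073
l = 1426/769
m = 23708/13073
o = -38016/13073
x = 12264/13073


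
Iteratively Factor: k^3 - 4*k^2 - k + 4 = (k - 1)*(k^2 - 3*k - 4) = (k - 4)*(k - 1)*(k + 1)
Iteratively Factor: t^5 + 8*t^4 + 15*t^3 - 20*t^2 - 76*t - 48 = (t + 1)*(t^4 + 7*t^3 + 8*t^2 - 28*t - 48) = (t + 1)*(t + 2)*(t^3 + 5*t^2 - 2*t - 24) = (t + 1)*(t + 2)*(t + 3)*(t^2 + 2*t - 8) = (t + 1)*(t + 2)*(t + 3)*(t + 4)*(t - 2)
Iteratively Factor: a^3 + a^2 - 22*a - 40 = (a + 4)*(a^2 - 3*a - 10) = (a - 5)*(a + 4)*(a + 2)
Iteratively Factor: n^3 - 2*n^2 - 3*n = (n - 3)*(n^2 + n) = n*(n - 3)*(n + 1)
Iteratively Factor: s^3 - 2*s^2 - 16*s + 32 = (s - 4)*(s^2 + 2*s - 8) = (s - 4)*(s + 4)*(s - 2)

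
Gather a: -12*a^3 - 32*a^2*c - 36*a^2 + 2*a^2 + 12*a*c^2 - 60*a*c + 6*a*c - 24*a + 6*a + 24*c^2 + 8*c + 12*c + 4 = -12*a^3 + a^2*(-32*c - 34) + a*(12*c^2 - 54*c - 18) + 24*c^2 + 20*c + 4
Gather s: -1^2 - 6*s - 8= -6*s - 9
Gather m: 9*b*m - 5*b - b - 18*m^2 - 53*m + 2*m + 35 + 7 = -6*b - 18*m^2 + m*(9*b - 51) + 42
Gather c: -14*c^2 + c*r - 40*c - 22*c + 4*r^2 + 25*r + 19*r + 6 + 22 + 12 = -14*c^2 + c*(r - 62) + 4*r^2 + 44*r + 40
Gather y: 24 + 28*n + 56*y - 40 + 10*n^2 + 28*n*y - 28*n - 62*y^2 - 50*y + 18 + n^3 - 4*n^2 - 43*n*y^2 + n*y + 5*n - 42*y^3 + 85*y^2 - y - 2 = n^3 + 6*n^2 + 5*n - 42*y^3 + y^2*(23 - 43*n) + y*(29*n + 5)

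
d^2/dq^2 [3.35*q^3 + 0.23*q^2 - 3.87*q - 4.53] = 20.1*q + 0.46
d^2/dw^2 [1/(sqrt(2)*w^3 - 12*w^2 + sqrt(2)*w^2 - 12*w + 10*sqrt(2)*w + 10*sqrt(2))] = 2*((-3*sqrt(2)*w - sqrt(2) + 12)*(sqrt(2)*w^3 - 12*w^2 + sqrt(2)*w^2 - 12*w + 10*sqrt(2)*w + 10*sqrt(2)) + (3*sqrt(2)*w^2 - 24*w + 2*sqrt(2)*w - 12 + 10*sqrt(2))^2)/(sqrt(2)*w^3 - 12*w^2 + sqrt(2)*w^2 - 12*w + 10*sqrt(2)*w + 10*sqrt(2))^3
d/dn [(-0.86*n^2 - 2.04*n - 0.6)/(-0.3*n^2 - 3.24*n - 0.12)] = (2.1744*n^2 - 0.1536*n - 1.6992)/(0.09*n^4 + 1.944*n^3 + 10.5696*n^2 + 0.7776*n + 0.0144)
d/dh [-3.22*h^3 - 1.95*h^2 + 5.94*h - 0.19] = -9.66*h^2 - 3.9*h + 5.94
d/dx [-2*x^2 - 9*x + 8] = -4*x - 9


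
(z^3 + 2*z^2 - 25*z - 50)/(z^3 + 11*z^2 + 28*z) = (z^3 + 2*z^2 - 25*z - 50)/(z*(z^2 + 11*z + 28))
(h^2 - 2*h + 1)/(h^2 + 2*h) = (h^2 - 2*h + 1)/(h*(h + 2))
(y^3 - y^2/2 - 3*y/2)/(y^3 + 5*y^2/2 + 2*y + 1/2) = y*(2*y - 3)/(2*y^2 + 3*y + 1)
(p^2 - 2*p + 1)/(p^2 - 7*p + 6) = (p - 1)/(p - 6)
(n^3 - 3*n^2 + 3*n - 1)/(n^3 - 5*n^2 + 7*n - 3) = (n - 1)/(n - 3)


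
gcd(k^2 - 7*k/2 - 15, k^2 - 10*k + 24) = k - 6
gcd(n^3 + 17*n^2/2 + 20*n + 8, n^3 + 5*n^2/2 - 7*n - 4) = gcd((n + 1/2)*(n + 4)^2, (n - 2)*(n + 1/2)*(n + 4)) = n^2 + 9*n/2 + 2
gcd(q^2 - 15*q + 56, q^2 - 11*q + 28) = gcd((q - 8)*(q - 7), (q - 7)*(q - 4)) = q - 7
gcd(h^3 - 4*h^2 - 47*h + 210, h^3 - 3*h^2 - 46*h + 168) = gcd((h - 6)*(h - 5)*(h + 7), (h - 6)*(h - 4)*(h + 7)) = h^2 + h - 42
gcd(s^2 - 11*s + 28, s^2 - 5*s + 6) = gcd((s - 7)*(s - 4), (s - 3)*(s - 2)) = 1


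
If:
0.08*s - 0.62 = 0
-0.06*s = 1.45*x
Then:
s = 7.75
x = -0.32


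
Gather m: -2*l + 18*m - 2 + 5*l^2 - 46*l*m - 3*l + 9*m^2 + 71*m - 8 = 5*l^2 - 5*l + 9*m^2 + m*(89 - 46*l) - 10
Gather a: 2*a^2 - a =2*a^2 - a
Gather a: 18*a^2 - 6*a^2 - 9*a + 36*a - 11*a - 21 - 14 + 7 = 12*a^2 + 16*a - 28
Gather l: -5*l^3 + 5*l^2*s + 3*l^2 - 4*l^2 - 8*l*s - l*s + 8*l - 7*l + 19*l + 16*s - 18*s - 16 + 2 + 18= -5*l^3 + l^2*(5*s - 1) + l*(20 - 9*s) - 2*s + 4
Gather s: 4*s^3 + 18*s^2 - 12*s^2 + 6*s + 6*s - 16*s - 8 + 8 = 4*s^3 + 6*s^2 - 4*s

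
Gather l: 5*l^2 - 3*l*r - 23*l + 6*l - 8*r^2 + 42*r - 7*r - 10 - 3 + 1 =5*l^2 + l*(-3*r - 17) - 8*r^2 + 35*r - 12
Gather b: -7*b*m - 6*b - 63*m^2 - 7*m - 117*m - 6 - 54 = b*(-7*m - 6) - 63*m^2 - 124*m - 60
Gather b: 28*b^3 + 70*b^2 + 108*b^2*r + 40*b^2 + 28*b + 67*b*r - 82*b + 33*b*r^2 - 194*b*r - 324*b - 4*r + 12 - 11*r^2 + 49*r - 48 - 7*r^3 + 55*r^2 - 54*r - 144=28*b^3 + b^2*(108*r + 110) + b*(33*r^2 - 127*r - 378) - 7*r^3 + 44*r^2 - 9*r - 180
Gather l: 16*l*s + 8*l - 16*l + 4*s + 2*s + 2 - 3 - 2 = l*(16*s - 8) + 6*s - 3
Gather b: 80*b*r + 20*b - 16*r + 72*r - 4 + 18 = b*(80*r + 20) + 56*r + 14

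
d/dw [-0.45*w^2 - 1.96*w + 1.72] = -0.9*w - 1.96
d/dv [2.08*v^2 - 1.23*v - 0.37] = 4.16*v - 1.23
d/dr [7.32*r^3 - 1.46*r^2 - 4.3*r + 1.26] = 21.96*r^2 - 2.92*r - 4.3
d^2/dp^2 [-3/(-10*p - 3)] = 600/(10*p + 3)^3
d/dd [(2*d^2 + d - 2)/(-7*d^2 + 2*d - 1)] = (11*d^2 - 32*d + 3)/(49*d^4 - 28*d^3 + 18*d^2 - 4*d + 1)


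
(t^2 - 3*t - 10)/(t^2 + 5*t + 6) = (t - 5)/(t + 3)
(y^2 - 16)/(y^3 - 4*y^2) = (y + 4)/y^2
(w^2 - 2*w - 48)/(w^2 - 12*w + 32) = (w + 6)/(w - 4)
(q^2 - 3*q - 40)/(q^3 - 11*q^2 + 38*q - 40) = (q^2 - 3*q - 40)/(q^3 - 11*q^2 + 38*q - 40)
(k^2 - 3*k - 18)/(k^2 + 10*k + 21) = (k - 6)/(k + 7)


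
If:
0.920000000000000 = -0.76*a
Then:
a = -1.21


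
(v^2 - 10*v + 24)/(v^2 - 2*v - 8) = (v - 6)/(v + 2)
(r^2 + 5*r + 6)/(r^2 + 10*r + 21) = (r + 2)/(r + 7)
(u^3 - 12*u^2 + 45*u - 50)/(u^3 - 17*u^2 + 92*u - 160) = (u^2 - 7*u + 10)/(u^2 - 12*u + 32)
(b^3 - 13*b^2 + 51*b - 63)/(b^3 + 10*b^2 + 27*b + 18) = (b^3 - 13*b^2 + 51*b - 63)/(b^3 + 10*b^2 + 27*b + 18)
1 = 1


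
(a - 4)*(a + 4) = a^2 - 16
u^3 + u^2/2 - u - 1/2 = (u - 1)*(u + 1/2)*(u + 1)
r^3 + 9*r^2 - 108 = (r - 3)*(r + 6)^2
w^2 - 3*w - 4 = (w - 4)*(w + 1)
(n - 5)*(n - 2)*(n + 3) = n^3 - 4*n^2 - 11*n + 30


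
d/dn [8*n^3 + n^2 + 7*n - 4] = 24*n^2 + 2*n + 7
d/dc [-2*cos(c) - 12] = 2*sin(c)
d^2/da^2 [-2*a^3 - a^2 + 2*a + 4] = -12*a - 2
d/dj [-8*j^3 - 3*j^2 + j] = -24*j^2 - 6*j + 1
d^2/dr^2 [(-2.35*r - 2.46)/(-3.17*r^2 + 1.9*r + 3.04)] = ((-44.697*r - 6.6664)*(-3.17*r^2 + 1.9*r + 3.04) - (2.35*r + 2.46)*(6.34*r - 1.9)*(12.68*r - 3.8))/(-3.17*r^2 + 1.9*r + 3.04)^3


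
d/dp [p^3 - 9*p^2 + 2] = 3*p*(p - 6)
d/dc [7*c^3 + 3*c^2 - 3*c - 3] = 21*c^2 + 6*c - 3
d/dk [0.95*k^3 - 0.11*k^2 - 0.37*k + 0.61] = 2.85*k^2 - 0.22*k - 0.37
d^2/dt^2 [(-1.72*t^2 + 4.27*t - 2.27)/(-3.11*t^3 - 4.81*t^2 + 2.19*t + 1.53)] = (33.272024*t^6 - 247.799202*t^5 - 49.4956500000001*t^4 + 438.383612*t^3 + 54.481908*t^2 - 267.208938*t + 91.85319)/(30.080231*t^9 + 139.568403*t^8 + 152.314116*t^7 - 129.672872*t^6 - 244.581102*t^5 + 25.537086*t^4 + 108.03834*t^3 + 11.765088*t^2 - 15.379713*t - 3.581577)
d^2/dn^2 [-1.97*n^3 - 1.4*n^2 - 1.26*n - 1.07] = -11.82*n - 2.8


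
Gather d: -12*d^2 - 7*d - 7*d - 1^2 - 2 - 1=-12*d^2 - 14*d - 4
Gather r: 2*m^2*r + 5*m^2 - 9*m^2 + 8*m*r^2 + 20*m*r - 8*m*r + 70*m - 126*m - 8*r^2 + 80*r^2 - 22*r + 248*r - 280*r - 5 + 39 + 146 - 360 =-4*m^2 - 56*m + r^2*(8*m + 72) + r*(2*m^2 + 12*m - 54) - 180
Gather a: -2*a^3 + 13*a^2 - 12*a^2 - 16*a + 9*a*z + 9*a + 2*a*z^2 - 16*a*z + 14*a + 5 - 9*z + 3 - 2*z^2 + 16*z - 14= -2*a^3 + a^2 + a*(2*z^2 - 7*z + 7) - 2*z^2 + 7*z - 6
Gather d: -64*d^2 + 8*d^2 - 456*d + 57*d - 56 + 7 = -56*d^2 - 399*d - 49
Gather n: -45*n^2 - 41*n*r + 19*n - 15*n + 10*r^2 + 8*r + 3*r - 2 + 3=-45*n^2 + n*(4 - 41*r) + 10*r^2 + 11*r + 1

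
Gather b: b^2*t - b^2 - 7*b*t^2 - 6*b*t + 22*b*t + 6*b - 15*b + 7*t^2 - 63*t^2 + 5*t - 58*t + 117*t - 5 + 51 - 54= b^2*(t - 1) + b*(-7*t^2 + 16*t - 9) - 56*t^2 + 64*t - 8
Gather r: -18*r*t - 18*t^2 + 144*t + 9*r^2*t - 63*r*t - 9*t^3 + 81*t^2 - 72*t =9*r^2*t - 81*r*t - 9*t^3 + 63*t^2 + 72*t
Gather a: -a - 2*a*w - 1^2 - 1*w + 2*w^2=a*(-2*w - 1) + 2*w^2 - w - 1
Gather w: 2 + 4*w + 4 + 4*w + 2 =8*w + 8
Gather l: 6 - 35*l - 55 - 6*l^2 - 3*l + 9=-6*l^2 - 38*l - 40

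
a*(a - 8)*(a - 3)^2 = a^4 - 14*a^3 + 57*a^2 - 72*a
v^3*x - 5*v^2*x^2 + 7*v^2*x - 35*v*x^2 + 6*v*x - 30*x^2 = (v + 6)*(v - 5*x)*(v*x + x)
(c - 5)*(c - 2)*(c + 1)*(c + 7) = c^4 + c^3 - 39*c^2 + 31*c + 70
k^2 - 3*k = k*(k - 3)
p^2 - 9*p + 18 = (p - 6)*(p - 3)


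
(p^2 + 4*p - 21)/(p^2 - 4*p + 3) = (p + 7)/(p - 1)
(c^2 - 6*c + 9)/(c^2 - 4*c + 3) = (c - 3)/(c - 1)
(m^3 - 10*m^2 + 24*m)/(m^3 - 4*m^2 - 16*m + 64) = m*(m - 6)/(m^2 - 16)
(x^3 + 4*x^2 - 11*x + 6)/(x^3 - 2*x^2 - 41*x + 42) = (x - 1)/(x - 7)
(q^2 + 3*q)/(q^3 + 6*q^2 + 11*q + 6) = q/(q^2 + 3*q + 2)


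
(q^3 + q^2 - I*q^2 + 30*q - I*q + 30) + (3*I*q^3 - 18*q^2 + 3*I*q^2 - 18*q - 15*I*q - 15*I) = q^3 + 3*I*q^3 - 17*q^2 + 2*I*q^2 + 12*q - 16*I*q + 30 - 15*I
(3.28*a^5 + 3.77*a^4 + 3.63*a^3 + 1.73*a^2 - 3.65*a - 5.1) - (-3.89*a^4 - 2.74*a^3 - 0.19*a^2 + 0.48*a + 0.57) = 3.28*a^5 + 7.66*a^4 + 6.37*a^3 + 1.92*a^2 - 4.13*a - 5.67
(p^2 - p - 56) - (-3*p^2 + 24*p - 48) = 4*p^2 - 25*p - 8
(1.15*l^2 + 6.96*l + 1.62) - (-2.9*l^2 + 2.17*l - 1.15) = 4.05*l^2 + 4.79*l + 2.77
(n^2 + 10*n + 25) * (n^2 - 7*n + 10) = n^4 + 3*n^3 - 35*n^2 - 75*n + 250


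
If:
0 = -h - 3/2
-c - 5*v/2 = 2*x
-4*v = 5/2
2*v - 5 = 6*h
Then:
No Solution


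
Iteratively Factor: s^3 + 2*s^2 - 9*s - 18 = (s - 3)*(s^2 + 5*s + 6) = (s - 3)*(s + 3)*(s + 2)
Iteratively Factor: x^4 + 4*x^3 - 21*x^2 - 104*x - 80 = (x + 4)*(x^3 - 21*x - 20) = (x - 5)*(x + 4)*(x^2 + 5*x + 4) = (x - 5)*(x + 1)*(x + 4)*(x + 4)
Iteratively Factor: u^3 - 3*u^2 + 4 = (u - 2)*(u^2 - u - 2) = (u - 2)*(u + 1)*(u - 2)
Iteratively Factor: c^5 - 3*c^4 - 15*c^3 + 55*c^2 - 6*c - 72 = (c + 1)*(c^4 - 4*c^3 - 11*c^2 + 66*c - 72) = (c - 2)*(c + 1)*(c^3 - 2*c^2 - 15*c + 36) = (c - 3)*(c - 2)*(c + 1)*(c^2 + c - 12) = (c - 3)*(c - 2)*(c + 1)*(c + 4)*(c - 3)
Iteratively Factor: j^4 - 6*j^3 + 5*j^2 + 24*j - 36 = (j - 3)*(j^3 - 3*j^2 - 4*j + 12) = (j - 3)*(j - 2)*(j^2 - j - 6) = (j - 3)*(j - 2)*(j + 2)*(j - 3)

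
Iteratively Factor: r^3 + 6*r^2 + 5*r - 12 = (r + 3)*(r^2 + 3*r - 4) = (r + 3)*(r + 4)*(r - 1)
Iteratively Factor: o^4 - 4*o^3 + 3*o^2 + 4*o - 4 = (o - 2)*(o^3 - 2*o^2 - o + 2) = (o - 2)^2*(o^2 - 1) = (o - 2)^2*(o - 1)*(o + 1)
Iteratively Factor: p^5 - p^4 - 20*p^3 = (p)*(p^4 - p^3 - 20*p^2) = p^2*(p^3 - p^2 - 20*p) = p^2*(p - 5)*(p^2 + 4*p) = p^3*(p - 5)*(p + 4)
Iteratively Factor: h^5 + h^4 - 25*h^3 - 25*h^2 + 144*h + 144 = (h + 1)*(h^4 - 25*h^2 + 144) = (h - 4)*(h + 1)*(h^3 + 4*h^2 - 9*h - 36) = (h - 4)*(h + 1)*(h + 3)*(h^2 + h - 12) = (h - 4)*(h + 1)*(h + 3)*(h + 4)*(h - 3)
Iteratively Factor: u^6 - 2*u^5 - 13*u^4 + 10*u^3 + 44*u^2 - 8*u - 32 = (u + 1)*(u^5 - 3*u^4 - 10*u^3 + 20*u^2 + 24*u - 32) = (u + 1)*(u + 2)*(u^4 - 5*u^3 + 20*u - 16) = (u - 4)*(u + 1)*(u + 2)*(u^3 - u^2 - 4*u + 4) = (u - 4)*(u - 1)*(u + 1)*(u + 2)*(u^2 - 4) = (u - 4)*(u - 2)*(u - 1)*(u + 1)*(u + 2)*(u + 2)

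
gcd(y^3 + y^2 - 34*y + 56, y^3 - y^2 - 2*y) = y - 2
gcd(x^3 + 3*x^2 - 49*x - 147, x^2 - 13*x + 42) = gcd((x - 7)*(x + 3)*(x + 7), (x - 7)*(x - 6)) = x - 7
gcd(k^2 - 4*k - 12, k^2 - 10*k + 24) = k - 6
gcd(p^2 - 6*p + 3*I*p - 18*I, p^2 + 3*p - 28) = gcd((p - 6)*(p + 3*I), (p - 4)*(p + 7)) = 1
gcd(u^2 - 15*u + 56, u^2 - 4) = 1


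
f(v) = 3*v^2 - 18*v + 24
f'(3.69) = 4.14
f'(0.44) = -15.36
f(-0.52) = 34.17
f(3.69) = -1.57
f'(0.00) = -18.00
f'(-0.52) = -21.12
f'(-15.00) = -108.00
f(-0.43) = 32.29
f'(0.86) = -12.84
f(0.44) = 16.66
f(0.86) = 10.74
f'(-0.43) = -20.58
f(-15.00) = 969.00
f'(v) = 6*v - 18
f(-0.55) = 34.81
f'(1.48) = -9.12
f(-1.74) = 64.40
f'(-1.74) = -28.44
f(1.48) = 3.93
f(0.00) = 24.00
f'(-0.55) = -21.30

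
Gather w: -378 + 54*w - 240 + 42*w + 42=96*w - 576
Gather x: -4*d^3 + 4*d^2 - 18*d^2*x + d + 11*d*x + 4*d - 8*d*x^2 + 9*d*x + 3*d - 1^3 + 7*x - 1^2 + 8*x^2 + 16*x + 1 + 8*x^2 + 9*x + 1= -4*d^3 + 4*d^2 + 8*d + x^2*(16 - 8*d) + x*(-18*d^2 + 20*d + 32)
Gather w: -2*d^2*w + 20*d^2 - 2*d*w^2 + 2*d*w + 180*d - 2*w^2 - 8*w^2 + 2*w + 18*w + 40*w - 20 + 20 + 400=20*d^2 + 180*d + w^2*(-2*d - 10) + w*(-2*d^2 + 2*d + 60) + 400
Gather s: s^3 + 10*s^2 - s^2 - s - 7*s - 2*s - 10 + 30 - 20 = s^3 + 9*s^2 - 10*s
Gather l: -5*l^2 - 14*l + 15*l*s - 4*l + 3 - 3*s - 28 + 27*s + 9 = -5*l^2 + l*(15*s - 18) + 24*s - 16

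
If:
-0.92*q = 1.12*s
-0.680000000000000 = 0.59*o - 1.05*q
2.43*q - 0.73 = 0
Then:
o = -0.62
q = 0.30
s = -0.25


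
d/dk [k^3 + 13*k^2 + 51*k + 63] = 3*k^2 + 26*k + 51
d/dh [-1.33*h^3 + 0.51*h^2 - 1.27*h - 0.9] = -3.99*h^2 + 1.02*h - 1.27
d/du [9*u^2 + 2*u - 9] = 18*u + 2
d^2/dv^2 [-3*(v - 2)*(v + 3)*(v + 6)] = -18*v - 42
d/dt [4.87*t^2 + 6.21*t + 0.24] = 9.74*t + 6.21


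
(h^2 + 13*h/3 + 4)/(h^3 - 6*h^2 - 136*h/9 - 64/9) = 3*(h + 3)/(3*h^2 - 22*h - 16)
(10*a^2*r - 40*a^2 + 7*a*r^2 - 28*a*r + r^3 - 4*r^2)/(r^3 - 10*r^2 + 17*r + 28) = (10*a^2 + 7*a*r + r^2)/(r^2 - 6*r - 7)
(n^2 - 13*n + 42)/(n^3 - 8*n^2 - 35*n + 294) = (n - 6)/(n^2 - n - 42)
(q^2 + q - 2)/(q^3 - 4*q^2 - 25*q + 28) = (q + 2)/(q^2 - 3*q - 28)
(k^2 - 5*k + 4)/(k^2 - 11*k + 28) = (k - 1)/(k - 7)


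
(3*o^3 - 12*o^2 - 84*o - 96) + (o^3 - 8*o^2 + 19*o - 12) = 4*o^3 - 20*o^2 - 65*o - 108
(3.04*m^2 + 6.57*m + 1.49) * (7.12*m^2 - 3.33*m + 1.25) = 21.6448*m^4 + 36.6552*m^3 - 7.4693*m^2 + 3.2508*m + 1.8625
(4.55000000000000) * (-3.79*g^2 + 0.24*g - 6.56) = -17.2445*g^2 + 1.092*g - 29.848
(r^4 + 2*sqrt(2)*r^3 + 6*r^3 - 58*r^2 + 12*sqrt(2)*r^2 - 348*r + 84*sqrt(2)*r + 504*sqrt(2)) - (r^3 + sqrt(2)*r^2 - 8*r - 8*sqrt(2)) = r^4 + 2*sqrt(2)*r^3 + 5*r^3 - 58*r^2 + 11*sqrt(2)*r^2 - 340*r + 84*sqrt(2)*r + 512*sqrt(2)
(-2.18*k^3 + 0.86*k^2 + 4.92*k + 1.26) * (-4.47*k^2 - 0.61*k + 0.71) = 9.7446*k^5 - 2.5144*k^4 - 24.0648*k^3 - 8.0228*k^2 + 2.7246*k + 0.8946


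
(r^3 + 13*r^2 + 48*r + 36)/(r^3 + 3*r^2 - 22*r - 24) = (r + 6)/(r - 4)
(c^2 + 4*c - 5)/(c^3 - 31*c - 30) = (c - 1)/(c^2 - 5*c - 6)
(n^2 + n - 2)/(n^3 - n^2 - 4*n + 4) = 1/(n - 2)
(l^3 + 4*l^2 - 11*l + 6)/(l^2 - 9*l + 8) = (l^2 + 5*l - 6)/(l - 8)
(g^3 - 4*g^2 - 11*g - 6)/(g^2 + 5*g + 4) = (g^2 - 5*g - 6)/(g + 4)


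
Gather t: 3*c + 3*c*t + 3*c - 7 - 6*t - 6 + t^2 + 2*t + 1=6*c + t^2 + t*(3*c - 4) - 12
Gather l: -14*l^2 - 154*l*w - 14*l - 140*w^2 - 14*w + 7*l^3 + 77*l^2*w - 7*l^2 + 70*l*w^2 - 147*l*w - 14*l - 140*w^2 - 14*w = 7*l^3 + l^2*(77*w - 21) + l*(70*w^2 - 301*w - 28) - 280*w^2 - 28*w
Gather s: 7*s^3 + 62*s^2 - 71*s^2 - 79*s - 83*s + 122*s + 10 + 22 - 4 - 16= 7*s^3 - 9*s^2 - 40*s + 12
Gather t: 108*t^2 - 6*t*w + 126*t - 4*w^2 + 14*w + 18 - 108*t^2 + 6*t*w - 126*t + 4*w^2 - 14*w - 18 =0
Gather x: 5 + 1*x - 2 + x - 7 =2*x - 4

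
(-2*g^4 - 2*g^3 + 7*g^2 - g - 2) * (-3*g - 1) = 6*g^5 + 8*g^4 - 19*g^3 - 4*g^2 + 7*g + 2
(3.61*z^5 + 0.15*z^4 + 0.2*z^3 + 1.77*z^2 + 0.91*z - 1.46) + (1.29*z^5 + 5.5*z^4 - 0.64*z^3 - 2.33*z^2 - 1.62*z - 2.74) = 4.9*z^5 + 5.65*z^4 - 0.44*z^3 - 0.56*z^2 - 0.71*z - 4.2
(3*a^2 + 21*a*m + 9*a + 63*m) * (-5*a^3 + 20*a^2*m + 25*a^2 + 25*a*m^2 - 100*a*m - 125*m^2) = -15*a^5 - 45*a^4*m + 30*a^4 + 495*a^3*m^2 + 90*a^3*m + 225*a^3 + 525*a^2*m^3 - 990*a^2*m^2 + 675*a^2*m - 1050*a*m^3 - 7425*a*m^2 - 7875*m^3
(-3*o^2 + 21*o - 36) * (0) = 0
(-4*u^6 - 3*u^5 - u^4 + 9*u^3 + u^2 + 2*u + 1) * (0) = 0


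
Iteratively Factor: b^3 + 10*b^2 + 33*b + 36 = (b + 3)*(b^2 + 7*b + 12) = (b + 3)^2*(b + 4)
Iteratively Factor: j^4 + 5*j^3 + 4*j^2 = (j)*(j^3 + 5*j^2 + 4*j) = j*(j + 1)*(j^2 + 4*j) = j^2*(j + 1)*(j + 4)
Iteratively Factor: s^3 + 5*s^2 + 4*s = (s)*(s^2 + 5*s + 4) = s*(s + 4)*(s + 1)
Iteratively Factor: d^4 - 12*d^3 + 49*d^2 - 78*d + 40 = (d - 2)*(d^3 - 10*d^2 + 29*d - 20) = (d - 4)*(d - 2)*(d^2 - 6*d + 5) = (d - 4)*(d - 2)*(d - 1)*(d - 5)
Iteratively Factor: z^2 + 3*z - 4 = (z - 1)*(z + 4)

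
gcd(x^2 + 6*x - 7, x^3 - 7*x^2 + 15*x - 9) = x - 1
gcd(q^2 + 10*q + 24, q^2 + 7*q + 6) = q + 6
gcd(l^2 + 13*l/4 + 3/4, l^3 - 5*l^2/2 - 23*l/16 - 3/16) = l + 1/4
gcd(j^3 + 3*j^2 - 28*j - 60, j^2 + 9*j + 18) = j + 6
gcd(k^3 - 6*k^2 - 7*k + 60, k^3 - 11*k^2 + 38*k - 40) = k^2 - 9*k + 20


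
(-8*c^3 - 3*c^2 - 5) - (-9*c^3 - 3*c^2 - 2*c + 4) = c^3 + 2*c - 9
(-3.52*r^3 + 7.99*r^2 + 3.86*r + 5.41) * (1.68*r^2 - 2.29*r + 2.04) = -5.9136*r^5 + 21.484*r^4 - 18.9931*r^3 + 16.549*r^2 - 4.5145*r + 11.0364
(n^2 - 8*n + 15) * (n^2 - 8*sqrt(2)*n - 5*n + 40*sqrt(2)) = n^4 - 13*n^3 - 8*sqrt(2)*n^3 + 55*n^2 + 104*sqrt(2)*n^2 - 440*sqrt(2)*n - 75*n + 600*sqrt(2)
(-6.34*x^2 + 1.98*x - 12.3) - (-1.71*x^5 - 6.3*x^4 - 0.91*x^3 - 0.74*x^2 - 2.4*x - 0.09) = 1.71*x^5 + 6.3*x^4 + 0.91*x^3 - 5.6*x^2 + 4.38*x - 12.21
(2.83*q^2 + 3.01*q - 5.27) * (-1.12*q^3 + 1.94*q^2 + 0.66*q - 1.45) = -3.1696*q^5 + 2.119*q^4 + 13.6096*q^3 - 12.3407*q^2 - 7.8427*q + 7.6415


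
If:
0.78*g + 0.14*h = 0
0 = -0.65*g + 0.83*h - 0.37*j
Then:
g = -0.0701516793066089*j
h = 0.390845070422535*j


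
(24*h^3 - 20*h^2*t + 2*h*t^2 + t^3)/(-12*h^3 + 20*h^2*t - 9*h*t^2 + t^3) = (-12*h^2 + 4*h*t + t^2)/(6*h^2 - 7*h*t + t^2)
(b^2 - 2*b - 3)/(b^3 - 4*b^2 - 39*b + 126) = (b + 1)/(b^2 - b - 42)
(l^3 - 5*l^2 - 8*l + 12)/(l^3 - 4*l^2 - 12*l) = (l - 1)/l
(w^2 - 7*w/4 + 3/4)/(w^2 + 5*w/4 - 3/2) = (w - 1)/(w + 2)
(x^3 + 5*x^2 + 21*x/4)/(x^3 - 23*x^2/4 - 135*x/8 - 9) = 2*x*(2*x + 7)/(4*x^2 - 29*x - 24)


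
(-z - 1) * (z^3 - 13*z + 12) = -z^4 - z^3 + 13*z^2 + z - 12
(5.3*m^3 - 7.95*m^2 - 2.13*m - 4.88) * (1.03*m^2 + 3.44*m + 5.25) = 5.459*m^5 + 10.0435*m^4 - 1.7169*m^3 - 54.0911*m^2 - 27.9697*m - 25.62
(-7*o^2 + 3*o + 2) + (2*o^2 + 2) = -5*o^2 + 3*o + 4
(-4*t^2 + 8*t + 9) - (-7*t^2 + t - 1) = 3*t^2 + 7*t + 10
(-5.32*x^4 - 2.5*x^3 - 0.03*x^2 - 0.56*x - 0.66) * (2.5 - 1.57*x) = 8.3524*x^5 - 9.375*x^4 - 6.2029*x^3 + 0.8042*x^2 - 0.3638*x - 1.65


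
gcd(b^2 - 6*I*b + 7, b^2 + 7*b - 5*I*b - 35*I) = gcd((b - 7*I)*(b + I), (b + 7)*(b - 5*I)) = 1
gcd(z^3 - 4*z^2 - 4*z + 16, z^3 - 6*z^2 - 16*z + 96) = z - 4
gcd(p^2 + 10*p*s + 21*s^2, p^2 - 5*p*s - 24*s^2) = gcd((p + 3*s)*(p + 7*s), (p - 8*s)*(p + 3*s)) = p + 3*s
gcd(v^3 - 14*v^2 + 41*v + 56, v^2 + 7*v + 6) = v + 1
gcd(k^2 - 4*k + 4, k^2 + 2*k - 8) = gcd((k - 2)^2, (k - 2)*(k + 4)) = k - 2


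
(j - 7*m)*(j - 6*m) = j^2 - 13*j*m + 42*m^2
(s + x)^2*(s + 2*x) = s^3 + 4*s^2*x + 5*s*x^2 + 2*x^3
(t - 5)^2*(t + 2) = t^3 - 8*t^2 + 5*t + 50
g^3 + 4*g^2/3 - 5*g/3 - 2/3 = (g - 1)*(g + 1/3)*(g + 2)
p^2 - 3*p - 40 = (p - 8)*(p + 5)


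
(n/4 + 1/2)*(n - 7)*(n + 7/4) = n^3/4 - 13*n^2/16 - 91*n/16 - 49/8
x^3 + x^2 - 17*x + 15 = (x - 3)*(x - 1)*(x + 5)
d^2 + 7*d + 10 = (d + 2)*(d + 5)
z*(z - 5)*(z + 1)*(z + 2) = z^4 - 2*z^3 - 13*z^2 - 10*z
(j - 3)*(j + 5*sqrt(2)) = j^2 - 3*j + 5*sqrt(2)*j - 15*sqrt(2)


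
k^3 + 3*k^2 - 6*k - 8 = (k - 2)*(k + 1)*(k + 4)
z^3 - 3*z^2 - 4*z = z*(z - 4)*(z + 1)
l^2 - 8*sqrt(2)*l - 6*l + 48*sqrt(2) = (l - 6)*(l - 8*sqrt(2))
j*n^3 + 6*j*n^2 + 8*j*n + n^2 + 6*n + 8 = (n + 2)*(n + 4)*(j*n + 1)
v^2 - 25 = (v - 5)*(v + 5)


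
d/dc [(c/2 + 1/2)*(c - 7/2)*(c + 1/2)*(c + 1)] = 2*c^3 - 3*c^2/2 - 27*c/4 - 13/4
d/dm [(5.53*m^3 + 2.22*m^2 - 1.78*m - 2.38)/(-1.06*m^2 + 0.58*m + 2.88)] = (-5.8618*m^4 + 6.4148*m^3 + 47.18*m^2 + 7.7416*m - 3.746)/(1.1236*m^4 - 1.2296*m^3 - 5.7692*m^2 + 3.3408*m + 8.2944)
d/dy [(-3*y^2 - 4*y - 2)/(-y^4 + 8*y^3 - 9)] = 2*(-2*y^2*(y - 6)*(3*y^2 + 4*y + 2) + (3*y + 2)*(y^4 - 8*y^3 + 9))/(y^4 - 8*y^3 + 9)^2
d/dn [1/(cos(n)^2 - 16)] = 2*sin(n)*cos(n)/(cos(n)^2 - 16)^2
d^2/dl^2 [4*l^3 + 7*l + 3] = 24*l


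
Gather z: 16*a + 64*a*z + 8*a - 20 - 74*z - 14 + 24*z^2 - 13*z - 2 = 24*a + 24*z^2 + z*(64*a - 87) - 36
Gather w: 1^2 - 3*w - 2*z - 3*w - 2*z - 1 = -6*w - 4*z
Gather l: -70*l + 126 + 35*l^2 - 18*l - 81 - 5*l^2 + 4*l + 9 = 30*l^2 - 84*l + 54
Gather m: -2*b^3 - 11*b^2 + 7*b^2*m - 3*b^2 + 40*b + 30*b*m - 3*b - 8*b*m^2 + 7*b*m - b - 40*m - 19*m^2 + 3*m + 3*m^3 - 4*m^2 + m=-2*b^3 - 14*b^2 + 36*b + 3*m^3 + m^2*(-8*b - 23) + m*(7*b^2 + 37*b - 36)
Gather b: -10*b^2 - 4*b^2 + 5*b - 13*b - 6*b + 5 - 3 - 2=-14*b^2 - 14*b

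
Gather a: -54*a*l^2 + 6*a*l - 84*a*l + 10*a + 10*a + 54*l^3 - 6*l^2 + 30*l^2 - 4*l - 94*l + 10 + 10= a*(-54*l^2 - 78*l + 20) + 54*l^3 + 24*l^2 - 98*l + 20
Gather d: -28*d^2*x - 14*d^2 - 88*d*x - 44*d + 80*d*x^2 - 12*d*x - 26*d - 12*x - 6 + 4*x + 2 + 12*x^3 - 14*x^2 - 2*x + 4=d^2*(-28*x - 14) + d*(80*x^2 - 100*x - 70) + 12*x^3 - 14*x^2 - 10*x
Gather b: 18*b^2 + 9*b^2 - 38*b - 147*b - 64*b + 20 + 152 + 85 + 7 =27*b^2 - 249*b + 264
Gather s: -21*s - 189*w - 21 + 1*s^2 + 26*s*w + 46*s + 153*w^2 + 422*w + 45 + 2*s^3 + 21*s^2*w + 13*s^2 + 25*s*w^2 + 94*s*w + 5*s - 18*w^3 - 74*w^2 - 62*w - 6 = 2*s^3 + s^2*(21*w + 14) + s*(25*w^2 + 120*w + 30) - 18*w^3 + 79*w^2 + 171*w + 18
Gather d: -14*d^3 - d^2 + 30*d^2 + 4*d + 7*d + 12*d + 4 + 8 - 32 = -14*d^3 + 29*d^2 + 23*d - 20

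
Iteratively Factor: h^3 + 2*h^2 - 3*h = (h + 3)*(h^2 - h) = h*(h + 3)*(h - 1)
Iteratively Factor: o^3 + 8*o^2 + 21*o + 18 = (o + 3)*(o^2 + 5*o + 6) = (o + 2)*(o + 3)*(o + 3)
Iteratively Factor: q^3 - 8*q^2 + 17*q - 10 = (q - 2)*(q^2 - 6*q + 5) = (q - 5)*(q - 2)*(q - 1)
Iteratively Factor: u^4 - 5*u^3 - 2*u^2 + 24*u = (u + 2)*(u^3 - 7*u^2 + 12*u) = (u - 4)*(u + 2)*(u^2 - 3*u) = u*(u - 4)*(u + 2)*(u - 3)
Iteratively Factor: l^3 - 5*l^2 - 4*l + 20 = (l - 5)*(l^2 - 4) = (l - 5)*(l + 2)*(l - 2)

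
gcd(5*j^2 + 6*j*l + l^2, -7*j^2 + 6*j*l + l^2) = 1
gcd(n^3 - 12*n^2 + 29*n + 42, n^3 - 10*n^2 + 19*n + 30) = n^2 - 5*n - 6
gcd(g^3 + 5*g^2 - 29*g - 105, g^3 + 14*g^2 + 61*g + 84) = g^2 + 10*g + 21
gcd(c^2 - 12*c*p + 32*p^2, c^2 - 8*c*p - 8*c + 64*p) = -c + 8*p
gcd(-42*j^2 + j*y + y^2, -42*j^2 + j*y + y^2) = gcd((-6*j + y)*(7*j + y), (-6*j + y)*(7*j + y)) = -42*j^2 + j*y + y^2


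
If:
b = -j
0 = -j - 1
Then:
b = 1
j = -1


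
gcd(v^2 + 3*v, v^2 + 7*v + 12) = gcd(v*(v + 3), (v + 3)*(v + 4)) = v + 3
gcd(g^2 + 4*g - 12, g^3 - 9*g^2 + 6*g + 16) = g - 2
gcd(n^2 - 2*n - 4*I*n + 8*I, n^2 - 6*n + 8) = n - 2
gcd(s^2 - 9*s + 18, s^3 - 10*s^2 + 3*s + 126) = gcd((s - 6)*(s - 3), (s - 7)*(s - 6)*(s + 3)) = s - 6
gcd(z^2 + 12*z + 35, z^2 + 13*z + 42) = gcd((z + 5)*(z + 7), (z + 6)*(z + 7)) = z + 7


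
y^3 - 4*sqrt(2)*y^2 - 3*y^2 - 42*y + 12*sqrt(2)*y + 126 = (y - 3)*(y - 7*sqrt(2))*(y + 3*sqrt(2))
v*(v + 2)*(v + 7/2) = v^3 + 11*v^2/2 + 7*v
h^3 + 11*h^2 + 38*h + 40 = (h + 2)*(h + 4)*(h + 5)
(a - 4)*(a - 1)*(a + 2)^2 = a^4 - a^3 - 12*a^2 - 4*a + 16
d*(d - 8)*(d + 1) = d^3 - 7*d^2 - 8*d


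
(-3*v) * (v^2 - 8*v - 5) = -3*v^3 + 24*v^2 + 15*v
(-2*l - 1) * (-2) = 4*l + 2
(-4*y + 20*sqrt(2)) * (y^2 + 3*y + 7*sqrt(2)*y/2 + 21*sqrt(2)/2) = -4*y^3 - 12*y^2 + 6*sqrt(2)*y^2 + 18*sqrt(2)*y + 140*y + 420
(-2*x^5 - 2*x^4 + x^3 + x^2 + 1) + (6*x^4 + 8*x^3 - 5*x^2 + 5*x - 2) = -2*x^5 + 4*x^4 + 9*x^3 - 4*x^2 + 5*x - 1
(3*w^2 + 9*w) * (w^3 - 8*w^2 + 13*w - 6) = 3*w^5 - 15*w^4 - 33*w^3 + 99*w^2 - 54*w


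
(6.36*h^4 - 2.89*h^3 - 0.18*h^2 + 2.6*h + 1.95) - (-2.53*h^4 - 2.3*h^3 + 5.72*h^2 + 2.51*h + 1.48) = 8.89*h^4 - 0.59*h^3 - 5.9*h^2 + 0.0900000000000003*h + 0.47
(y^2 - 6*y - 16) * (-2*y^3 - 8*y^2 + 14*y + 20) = -2*y^5 + 4*y^4 + 94*y^3 + 64*y^2 - 344*y - 320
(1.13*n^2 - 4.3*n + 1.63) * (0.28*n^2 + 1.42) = 0.3164*n^4 - 1.204*n^3 + 2.061*n^2 - 6.106*n + 2.3146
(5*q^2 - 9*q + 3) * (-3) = -15*q^2 + 27*q - 9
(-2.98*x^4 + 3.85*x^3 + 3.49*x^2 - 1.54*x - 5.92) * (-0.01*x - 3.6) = 0.0298*x^5 + 10.6895*x^4 - 13.8949*x^3 - 12.5486*x^2 + 5.6032*x + 21.312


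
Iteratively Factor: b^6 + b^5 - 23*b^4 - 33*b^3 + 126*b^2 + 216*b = (b - 3)*(b^5 + 4*b^4 - 11*b^3 - 66*b^2 - 72*b) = (b - 4)*(b - 3)*(b^4 + 8*b^3 + 21*b^2 + 18*b) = (b - 4)*(b - 3)*(b + 2)*(b^3 + 6*b^2 + 9*b) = b*(b - 4)*(b - 3)*(b + 2)*(b^2 + 6*b + 9) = b*(b - 4)*(b - 3)*(b + 2)*(b + 3)*(b + 3)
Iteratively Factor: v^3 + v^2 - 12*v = (v - 3)*(v^2 + 4*v) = v*(v - 3)*(v + 4)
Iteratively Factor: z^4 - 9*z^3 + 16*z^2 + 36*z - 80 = (z - 4)*(z^3 - 5*z^2 - 4*z + 20) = (z - 5)*(z - 4)*(z^2 - 4) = (z - 5)*(z - 4)*(z - 2)*(z + 2)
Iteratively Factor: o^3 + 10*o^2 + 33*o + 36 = (o + 3)*(o^2 + 7*o + 12) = (o + 3)*(o + 4)*(o + 3)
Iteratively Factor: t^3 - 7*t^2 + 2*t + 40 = (t - 5)*(t^2 - 2*t - 8) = (t - 5)*(t - 4)*(t + 2)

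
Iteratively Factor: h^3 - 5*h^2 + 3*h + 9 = (h - 3)*(h^2 - 2*h - 3) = (h - 3)^2*(h + 1)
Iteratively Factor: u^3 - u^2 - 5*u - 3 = (u + 1)*(u^2 - 2*u - 3) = (u - 3)*(u + 1)*(u + 1)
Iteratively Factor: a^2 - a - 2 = (a - 2)*(a + 1)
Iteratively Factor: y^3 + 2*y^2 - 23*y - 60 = (y + 3)*(y^2 - y - 20) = (y + 3)*(y + 4)*(y - 5)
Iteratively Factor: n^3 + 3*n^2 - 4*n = (n - 1)*(n^2 + 4*n) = n*(n - 1)*(n + 4)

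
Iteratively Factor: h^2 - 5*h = (h - 5)*(h)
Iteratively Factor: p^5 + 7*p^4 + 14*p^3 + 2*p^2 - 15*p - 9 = (p - 1)*(p^4 + 8*p^3 + 22*p^2 + 24*p + 9) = (p - 1)*(p + 1)*(p^3 + 7*p^2 + 15*p + 9) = (p - 1)*(p + 1)*(p + 3)*(p^2 + 4*p + 3) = (p - 1)*(p + 1)^2*(p + 3)*(p + 3)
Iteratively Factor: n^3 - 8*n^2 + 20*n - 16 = (n - 2)*(n^2 - 6*n + 8) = (n - 4)*(n - 2)*(n - 2)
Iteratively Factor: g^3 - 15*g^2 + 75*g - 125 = (g - 5)*(g^2 - 10*g + 25) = (g - 5)^2*(g - 5)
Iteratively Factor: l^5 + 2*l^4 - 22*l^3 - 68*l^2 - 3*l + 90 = (l + 2)*(l^4 - 22*l^2 - 24*l + 45) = (l + 2)*(l + 3)*(l^3 - 3*l^2 - 13*l + 15) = (l - 5)*(l + 2)*(l + 3)*(l^2 + 2*l - 3) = (l - 5)*(l + 2)*(l + 3)^2*(l - 1)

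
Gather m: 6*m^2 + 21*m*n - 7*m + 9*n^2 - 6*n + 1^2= 6*m^2 + m*(21*n - 7) + 9*n^2 - 6*n + 1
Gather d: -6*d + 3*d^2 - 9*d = 3*d^2 - 15*d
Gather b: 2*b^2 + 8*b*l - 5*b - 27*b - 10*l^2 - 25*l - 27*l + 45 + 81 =2*b^2 + b*(8*l - 32) - 10*l^2 - 52*l + 126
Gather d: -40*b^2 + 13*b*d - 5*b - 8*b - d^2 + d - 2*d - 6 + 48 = -40*b^2 - 13*b - d^2 + d*(13*b - 1) + 42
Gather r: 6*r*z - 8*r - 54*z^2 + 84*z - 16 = r*(6*z - 8) - 54*z^2 + 84*z - 16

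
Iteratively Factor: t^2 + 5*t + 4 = (t + 1)*(t + 4)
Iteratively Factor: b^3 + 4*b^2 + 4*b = (b + 2)*(b^2 + 2*b) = (b + 2)^2*(b)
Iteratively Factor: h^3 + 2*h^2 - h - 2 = (h + 2)*(h^2 - 1) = (h + 1)*(h + 2)*(h - 1)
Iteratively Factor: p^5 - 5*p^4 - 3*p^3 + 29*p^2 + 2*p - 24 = (p + 1)*(p^4 - 6*p^3 + 3*p^2 + 26*p - 24) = (p + 1)*(p + 2)*(p^3 - 8*p^2 + 19*p - 12) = (p - 3)*(p + 1)*(p + 2)*(p^2 - 5*p + 4) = (p - 4)*(p - 3)*(p + 1)*(p + 2)*(p - 1)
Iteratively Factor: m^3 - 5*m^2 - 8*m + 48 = (m - 4)*(m^2 - m - 12) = (m - 4)^2*(m + 3)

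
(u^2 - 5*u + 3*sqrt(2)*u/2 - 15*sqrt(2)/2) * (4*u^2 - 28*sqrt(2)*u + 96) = 4*u^4 - 22*sqrt(2)*u^3 - 20*u^3 + 12*u^2 + 110*sqrt(2)*u^2 - 60*u + 144*sqrt(2)*u - 720*sqrt(2)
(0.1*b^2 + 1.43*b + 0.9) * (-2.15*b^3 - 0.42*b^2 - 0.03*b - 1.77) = -0.215*b^5 - 3.1165*b^4 - 2.5386*b^3 - 0.5979*b^2 - 2.5581*b - 1.593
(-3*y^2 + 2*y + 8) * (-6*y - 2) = 18*y^3 - 6*y^2 - 52*y - 16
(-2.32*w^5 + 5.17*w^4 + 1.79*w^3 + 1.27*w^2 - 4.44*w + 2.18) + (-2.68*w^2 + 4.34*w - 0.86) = -2.32*w^5 + 5.17*w^4 + 1.79*w^3 - 1.41*w^2 - 0.100000000000001*w + 1.32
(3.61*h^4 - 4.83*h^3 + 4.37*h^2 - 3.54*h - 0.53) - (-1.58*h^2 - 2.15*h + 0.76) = 3.61*h^4 - 4.83*h^3 + 5.95*h^2 - 1.39*h - 1.29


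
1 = 1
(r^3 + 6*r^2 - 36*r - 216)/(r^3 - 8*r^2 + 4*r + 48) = (r^2 + 12*r + 36)/(r^2 - 2*r - 8)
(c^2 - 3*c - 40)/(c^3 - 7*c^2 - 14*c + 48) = (c + 5)/(c^2 + c - 6)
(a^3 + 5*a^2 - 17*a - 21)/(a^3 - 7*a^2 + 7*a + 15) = (a + 7)/(a - 5)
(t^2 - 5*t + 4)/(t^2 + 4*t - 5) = (t - 4)/(t + 5)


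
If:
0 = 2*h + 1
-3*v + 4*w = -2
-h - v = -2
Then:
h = -1/2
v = 5/2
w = 11/8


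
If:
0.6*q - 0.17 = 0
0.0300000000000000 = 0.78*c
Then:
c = 0.04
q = 0.28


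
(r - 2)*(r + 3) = r^2 + r - 6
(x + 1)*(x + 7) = x^2 + 8*x + 7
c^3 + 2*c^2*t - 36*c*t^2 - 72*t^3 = (c - 6*t)*(c + 2*t)*(c + 6*t)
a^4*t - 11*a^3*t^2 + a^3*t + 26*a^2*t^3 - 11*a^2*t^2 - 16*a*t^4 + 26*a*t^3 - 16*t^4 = (a - 8*t)*(a - 2*t)*(a - t)*(a*t + t)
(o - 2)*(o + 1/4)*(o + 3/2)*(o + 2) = o^4 + 7*o^3/4 - 29*o^2/8 - 7*o - 3/2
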